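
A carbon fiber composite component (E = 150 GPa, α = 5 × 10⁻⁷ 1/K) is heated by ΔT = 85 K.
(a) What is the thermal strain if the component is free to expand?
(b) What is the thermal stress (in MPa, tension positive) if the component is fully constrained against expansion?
(a) Free thermal strain ε_th = α·ΔT = (5 × 10⁻⁷) × 85 = 4.25 × 10⁻⁵
(b) Fully constrained, the expansion is suppressed, so σ = -E·α·ΔT. Convert E = 150 GPa = 1.5 × 10¹¹ Pa.
  σ = -(1.5 × 10¹¹) × (5 × 10⁻⁷) × 85 = -6.375 × 10⁶ Pa = -6.375 MPa (compressive)
Final answer: (a) ε_th = 4.25 × 10⁻⁵, (b) σ = -6.375 MPa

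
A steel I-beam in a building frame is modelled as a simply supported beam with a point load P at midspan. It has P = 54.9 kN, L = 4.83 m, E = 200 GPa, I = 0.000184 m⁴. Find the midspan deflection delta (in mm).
Model: a simply supported beam with a point load P at midspan, so delta = (P·L^3) / (48·E·I).
Convert to SI units:
  P = 54.9 kN = 54900 N
  E = 200 GPa = 2 × 10¹¹ Pa
Substitute:
  delta = (54900 × 4.83^3) / (48 × (2 × 10¹¹) × 0.000184)
  delta = 0.003502 m
Convert: delta = 0.003502 m = 3.502 mm
Final answer: delta = 3.502 mm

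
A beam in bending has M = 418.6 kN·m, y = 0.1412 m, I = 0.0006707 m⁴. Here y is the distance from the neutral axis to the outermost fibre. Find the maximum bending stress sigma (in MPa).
Model: a beam in bending, so sigma = (M·y) / I.
Convert to SI units:
  M = 418.6 kN·m = 418600 N·m
Substitute:
  sigma = (418600 × 0.1412) / 0.0006707
  sigma = 8.813 × 10⁷ Pa
Convert: sigma = 8.813 × 10⁷ Pa = 88.13 MPa
Final answer: sigma = 88.13 MPa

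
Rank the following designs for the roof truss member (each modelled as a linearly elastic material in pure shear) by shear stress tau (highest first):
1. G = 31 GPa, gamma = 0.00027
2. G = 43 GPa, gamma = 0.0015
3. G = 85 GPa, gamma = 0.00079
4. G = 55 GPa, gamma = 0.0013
Model: a linearly elastic material in pure shear, so tau = G·gamma (SI units).
  Case 1: tau = (3.1 × 10¹⁰) × 0.00027 = 8.37 × 10⁶ Pa = 8.37 MPa
  Case 2: tau = (4.3 × 10¹⁰) × 0.0015 = 6.45 × 10⁷ Pa = 64.5 MPa
  Case 3: tau = (8.5 × 10¹⁰) × 0.00079 = 6.715 × 10⁷ Pa = 67.15 MPa
  Case 4: tau = (5.5 × 10¹⁰) × 0.0013 = 7.15 × 10⁷ Pa = 71.5 MPa
Ordering: 71.5 MPa (case 4) > 67.15 MPa (case 3) > 64.5 MPa (case 2) > 8.37 MPa (case 1)
Final answer: 4, 3, 2, 1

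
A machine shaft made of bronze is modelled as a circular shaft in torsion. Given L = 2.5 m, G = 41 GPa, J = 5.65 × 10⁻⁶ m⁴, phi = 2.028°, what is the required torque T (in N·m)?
Model: a circular shaft in torsion, so phi = (T·L) / (G·J).
Solve for T: T = (phi·G·J) / L.
Convert to SI units:
  G = 41 GPa = 4.1 × 10¹⁰ Pa
  phi = 2.028° = 0.0354 rad
Substitute:
  T = (0.0354 × (4.1 × 10¹⁰) × (5.65 × 10⁻⁶)) / 2.5
  T = 3280 N·m
Final answer: T = 3280 N·m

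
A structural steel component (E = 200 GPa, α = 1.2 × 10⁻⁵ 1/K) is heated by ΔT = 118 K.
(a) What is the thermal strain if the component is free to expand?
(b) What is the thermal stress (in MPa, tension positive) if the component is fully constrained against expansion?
(a) Free thermal strain ε_th = α·ΔT = (1.2 × 10⁻⁵) × 118 = 0.001416
(b) Fully constrained, the expansion is suppressed, so σ = -E·α·ΔT. Convert E = 200 GPa = 2 × 10¹¹ Pa.
  σ = -(2 × 10¹¹) × (1.2 × 10⁻⁵) × 118 = -2.832 × 10⁸ Pa = -283.2 MPa (compressive)
Final answer: (a) ε_th = 0.001416, (b) σ = -283.2 MPa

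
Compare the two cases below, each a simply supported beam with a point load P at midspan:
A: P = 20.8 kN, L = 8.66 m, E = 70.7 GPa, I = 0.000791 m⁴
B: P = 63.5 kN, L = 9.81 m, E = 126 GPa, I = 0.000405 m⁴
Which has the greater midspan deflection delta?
Model: a simply supported beam with a point load P at midspan, so delta = (P·L^3) / (48·E·I) (SI units).
  A: delta = (20800 × 8.66^3) / (48 × (7.07 × 10¹⁰) × 0.000791) = 0.005032 m = 5.032 mm
  B: delta = (63500 × 9.81^3) / (48 × (1.26 × 10¹¹) × 0.000405) = 0.02447 m = 24.47 mm
24.47 mm > 5.032 mm, so B is larger.
Final answer: B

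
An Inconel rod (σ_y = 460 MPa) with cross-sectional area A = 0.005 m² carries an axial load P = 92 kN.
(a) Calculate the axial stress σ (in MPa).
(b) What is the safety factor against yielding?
(a) Axial stress σ = P/A. Convert P = 92 kN = 92000 N.
  σ = 92000 / 0.005 = 1.84 × 10⁷ Pa = 18.4 MPa
(b) Safety factor SF = σ_y/σ = 460 / 18.4 = 25
Final answer: (a) σ = 18.4 MPa, (b) SF = 25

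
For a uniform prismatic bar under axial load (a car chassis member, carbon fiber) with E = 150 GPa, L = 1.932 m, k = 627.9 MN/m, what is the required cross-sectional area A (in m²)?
Model: a uniform prismatic bar under axial load, so k = (A·E) / L.
Solve for A: A = (k·L) / E.
Convert to SI units:
  E = 150 GPa = 1.5 × 10¹¹ Pa
  k = 627.9 MN/m = 6.279 × 10⁸ N/m
Substitute:
  A = ((6.279 × 10⁸) × 1.932) / (1.5 × 10¹¹)
  A = 0.008087 m²
Final answer: A = 0.008087 m²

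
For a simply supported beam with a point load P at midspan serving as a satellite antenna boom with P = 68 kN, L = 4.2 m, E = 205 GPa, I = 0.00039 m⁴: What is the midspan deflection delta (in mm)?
Model: a simply supported beam with a point load P at midspan, so delta = (P·L^3) / (48·E·I).
Convert to SI units:
  P = 68 kN = 68000 N
  E = 205 GPa = 2.05 × 10¹¹ Pa
Substitute:
  delta = (68000 × 4.2^3) / (48 × (2.05 × 10¹¹) × 0.00039)
  delta = 0.001313 m
Convert: delta = 0.001313 m = 1.313 mm
Final answer: delta = 1.313 mm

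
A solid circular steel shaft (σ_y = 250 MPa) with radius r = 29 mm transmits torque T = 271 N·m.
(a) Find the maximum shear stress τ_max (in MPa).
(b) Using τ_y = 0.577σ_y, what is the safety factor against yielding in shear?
(a) For a solid circular shaft, τ_max = T·r/J with J = π·r^4/2, i.e. τ_max = 2·T / (π·r^3). Convert r = 29 mm = 0.029 m.
  τ_max = (2 × 271) / (π × 0.029^3) = 7.074 × 10⁶ Pa = 7.074 MPa
(b) τ_y = 0.577 × 250 = 144.25 MPa
  SF = τ_y/τ_max = 144.25 / 7.074 = 20.39
Final answer: (a) τ_max = 7.074 MPa, (b) SF = 20.39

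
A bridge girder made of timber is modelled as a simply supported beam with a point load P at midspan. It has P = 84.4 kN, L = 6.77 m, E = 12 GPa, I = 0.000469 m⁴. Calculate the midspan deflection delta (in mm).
Model: a simply supported beam with a point load P at midspan, so delta = (P·L^3) / (48·E·I).
Convert to SI units:
  P = 84.4 kN = 84400 N
  E = 12 GPa = 1.2 × 10¹⁰ Pa
Substitute:
  delta = (84400 × 6.77^3) / (48 × (1.2 × 10¹⁰) × 0.000469)
  delta = 0.09694 m
Convert: delta = 0.09694 m = 96.94 mm
Final answer: delta = 96.94 mm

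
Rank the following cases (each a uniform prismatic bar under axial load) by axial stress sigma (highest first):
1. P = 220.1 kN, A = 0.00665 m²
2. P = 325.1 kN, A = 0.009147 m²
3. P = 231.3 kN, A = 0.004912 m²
Model: a uniform prismatic bar under axial load, so sigma = P / A (SI units).
  Case 1: sigma = 220100 / 0.00665 = 3.31 × 10⁷ Pa = 33.1 MPa
  Case 2: sigma = 325100 / 0.009147 = 3.554 × 10⁷ Pa = 35.54 MPa
  Case 3: sigma = 231300 / 0.004912 = 4.709 × 10⁷ Pa = 47.09 MPa
Ordering: 47.09 MPa (case 3) > 35.54 MPa (case 2) > 33.1 MPa (case 1)
Final answer: 3, 2, 1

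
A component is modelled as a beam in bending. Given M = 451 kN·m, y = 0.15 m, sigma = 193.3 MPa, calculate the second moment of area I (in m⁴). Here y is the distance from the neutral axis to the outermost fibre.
Model: a beam in bending, so sigma = (M·y) / I.
Solve for I: I = (M·y) / sigma.
Convert to SI units:
  M = 451 kN·m = 451000 N·m
  sigma = 193.3 MPa = 1.933 × 10⁸ Pa
Substitute:
  I = (451000 × 0.15) / (1.933 × 10⁸)
  I = 0.00035 m⁴
Final answer: I = 0.00035 m⁴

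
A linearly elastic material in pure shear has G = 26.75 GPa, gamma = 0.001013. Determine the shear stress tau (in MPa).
Model: a linearly elastic material in pure shear, so tau = G·gamma.
Convert to SI units:
  G = 26.75 GPa = 2.675 × 10¹⁰ Pa
Substitute:
  tau = (2.675 × 10¹⁰) × 0.001013
  tau = 2.71 × 10⁷ Pa
Convert: tau = 2.71 × 10⁷ Pa = 27.1 MPa
Final answer: tau = 27.1 MPa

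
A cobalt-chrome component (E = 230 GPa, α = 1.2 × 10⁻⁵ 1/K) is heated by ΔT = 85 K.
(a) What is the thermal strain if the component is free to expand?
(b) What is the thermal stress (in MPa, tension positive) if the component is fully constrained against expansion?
(a) Free thermal strain ε_th = α·ΔT = (1.2 × 10⁻⁵) × 85 = 0.00102
(b) Fully constrained, the expansion is suppressed, so σ = -E·α·ΔT. Convert E = 230 GPa = 2.3 × 10¹¹ Pa.
  σ = -(2.3 × 10¹¹) × (1.2 × 10⁻⁵) × 85 = -2.346 × 10⁸ Pa = -234.6 MPa (compressive)
Final answer: (a) ε_th = 0.00102, (b) σ = -234.6 MPa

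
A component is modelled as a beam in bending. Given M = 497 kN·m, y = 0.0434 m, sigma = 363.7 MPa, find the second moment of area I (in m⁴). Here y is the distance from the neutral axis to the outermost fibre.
Model: a beam in bending, so sigma = (M·y) / I.
Solve for I: I = (M·y) / sigma.
Convert to SI units:
  M = 497 kN·m = 497000 N·m
  sigma = 363.7 MPa = 3.637 × 10⁸ Pa
Substitute:
  I = (497000 × 0.0434) / (3.637 × 10⁸)
  I = 5.931 × 10⁻⁵ m⁴
Final answer: I = 5.931 × 10⁻⁵ m⁴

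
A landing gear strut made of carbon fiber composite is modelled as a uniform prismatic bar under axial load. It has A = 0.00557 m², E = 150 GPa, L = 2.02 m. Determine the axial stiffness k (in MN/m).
Model: a uniform prismatic bar under axial load, so k = (A·E) / L.
Convert to SI units:
  E = 150 GPa = 1.5 × 10¹¹ Pa
Substitute:
  k = (0.00557 × (1.5 × 10¹¹)) / 2.02
  k = 4.136 × 10⁸ N/m
Convert: k = 4.136 × 10⁸ N/m = 413.6 MN/m
Final answer: k = 413.6 MN/m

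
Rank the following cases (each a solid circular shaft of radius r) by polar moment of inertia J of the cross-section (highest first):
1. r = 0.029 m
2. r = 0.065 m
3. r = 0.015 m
Model: a solid circular shaft of radius r, so J = (π·r^4) / 2 (SI units).
  Case 1: J = (π × 0.029^4) / 2 = 1.111 × 10⁻⁶ m⁴
  Case 2: J = (π × 0.065^4) / 2 = 2.804 × 10⁻⁵ m⁴
  Case 3: J = (π × 0.015^4) / 2 = 7.952 × 10⁻⁸ m⁴
Ordering: 2.804 × 10⁻⁵ m⁴ (case 2) > 1.111 × 10⁻⁶ m⁴ (case 1) > 7.952 × 10⁻⁸ m⁴ (case 3)
Final answer: 2, 1, 3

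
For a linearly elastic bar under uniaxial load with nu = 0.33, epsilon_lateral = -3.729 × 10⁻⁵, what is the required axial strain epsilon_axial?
Model: a linearly elastic bar under uniaxial load, so epsilon_lateral = -nu·epsilon_axial.
Solve for epsilon_axial: epsilon_axial = -epsilon_lateral / nu.
Substitute:
  epsilon_axial = -(-3.729 × 10⁻⁵) / 0.33
  epsilon_axial = 0.000113
Final answer: epsilon_axial = 0.000113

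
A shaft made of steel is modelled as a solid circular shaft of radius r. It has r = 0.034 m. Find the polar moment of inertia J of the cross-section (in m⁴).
Model: a solid circular shaft of radius r, so J = (π·r^4) / 2.
Substitute:
  J = (π × 0.034^4) / 2
  J = 2.099 × 10⁻⁶ m⁴
Final answer: J = 2.099 × 10⁻⁶ m⁴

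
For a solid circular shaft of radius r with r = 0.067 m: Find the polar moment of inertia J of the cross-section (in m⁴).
Model: a solid circular shaft of radius r, so J = (π·r^4) / 2.
Substitute:
  J = (π × 0.067^4) / 2
  J = 3.165 × 10⁻⁵ m⁴
Final answer: J = 3.165 × 10⁻⁵ m⁴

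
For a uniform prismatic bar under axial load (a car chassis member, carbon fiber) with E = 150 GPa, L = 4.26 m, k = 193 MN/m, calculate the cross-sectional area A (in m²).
Model: a uniform prismatic bar under axial load, so k = (A·E) / L.
Solve for A: A = (k·L) / E.
Convert to SI units:
  E = 150 GPa = 1.5 × 10¹¹ Pa
  k = 193 MN/m = 1.93 × 10⁸ N/m
Substitute:
  A = ((1.93 × 10⁸) × 4.26) / (1.5 × 10¹¹)
  A = 0.005481 m²
Final answer: A = 0.005481 m²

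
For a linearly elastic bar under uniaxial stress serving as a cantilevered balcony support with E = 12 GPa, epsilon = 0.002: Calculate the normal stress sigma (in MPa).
Model: a linearly elastic bar under uniaxial stress, so sigma = E·epsilon.
Convert to SI units:
  E = 12 GPa = 1.2 × 10¹⁰ Pa
Substitute:
  sigma = (1.2 × 10¹⁰) × 0.002
  sigma = 2.4 × 10⁷ Pa
Convert: sigma = 2.4 × 10⁷ Pa = 24 MPa
Final answer: sigma = 24 MPa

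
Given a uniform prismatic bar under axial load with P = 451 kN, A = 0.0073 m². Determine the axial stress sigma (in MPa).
Model: a uniform prismatic bar under axial load, so sigma = P / A.
Convert to SI units:
  P = 451 kN = 451000 N
Substitute:
  sigma = 451000 / 0.0073
  sigma = 6.178 × 10⁷ Pa
Convert: sigma = 6.178 × 10⁷ Pa = 61.78 MPa
Final answer: sigma = 61.78 MPa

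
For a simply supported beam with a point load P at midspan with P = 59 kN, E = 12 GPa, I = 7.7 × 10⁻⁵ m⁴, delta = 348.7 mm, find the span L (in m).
Model: a simply supported beam with a point load P at midspan, so delta = (P·L^3) / (48·E·I).
Solve for L: L = ((48·delta·E·I) / P)^(1/3).
Convert to SI units:
  P = 59 kN = 59000 N
  E = 12 GPa = 1.2 × 10¹⁰ Pa
  delta = 348.7 mm = 0.3487 m
Substitute:
  L = ((48 × 0.3487 × (1.2 × 10¹⁰) × (7.7 × 10⁻⁵)) / 59000)^(1/3)
  L = 6.4 m
Final answer: L = 6.4 m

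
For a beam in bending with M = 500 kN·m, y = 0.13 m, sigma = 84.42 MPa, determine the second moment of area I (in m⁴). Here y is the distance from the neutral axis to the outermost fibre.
Model: a beam in bending, so sigma = (M·y) / I.
Solve for I: I = (M·y) / sigma.
Convert to SI units:
  M = 500 kN·m = 500000 N·m
  sigma = 84.42 MPa = 8.442 × 10⁷ Pa
Substitute:
  I = (500000 × 0.13) / (8.442 × 10⁷)
  I = 0.00077 m⁴
Final answer: I = 0.00077 m⁴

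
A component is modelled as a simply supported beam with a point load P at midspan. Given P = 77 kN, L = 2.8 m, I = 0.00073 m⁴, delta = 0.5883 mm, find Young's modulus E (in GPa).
Model: a simply supported beam with a point load P at midspan, so delta = (P·L^3) / (48·E·I).
Solve for E: E = (P·L^3) / (48·delta·I).
Convert to SI units:
  P = 77 kN = 77000 N
  delta = 0.5883 mm = 0.0005883 m
Substitute:
  E = (77000 × 2.8^3) / (48 × 0.0005883 × 0.00073)
  E = 8.2 × 10¹⁰ Pa
Convert: E = 8.2 × 10¹⁰ Pa = 82 GPa
Final answer: E = 82 GPa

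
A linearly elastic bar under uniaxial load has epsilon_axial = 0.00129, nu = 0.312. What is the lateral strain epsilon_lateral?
Model: a linearly elastic bar under uniaxial load, so epsilon_lateral = -nu·epsilon_axial.
Substitute:
  epsilon_lateral = -(0.312 × 0.00129)
  epsilon_lateral = -0.0004025
Final answer: epsilon_lateral = -0.0004025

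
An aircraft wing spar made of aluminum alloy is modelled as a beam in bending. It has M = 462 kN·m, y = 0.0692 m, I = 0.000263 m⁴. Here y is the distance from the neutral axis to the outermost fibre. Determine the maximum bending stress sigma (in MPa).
Model: a beam in bending, so sigma = (M·y) / I.
Convert to SI units:
  M = 462 kN·m = 462000 N·m
Substitute:
  sigma = (462000 × 0.0692) / 0.000263
  sigma = 1.216 × 10⁸ Pa
Convert: sigma = 1.216 × 10⁸ Pa = 121.6 MPa
Final answer: sigma = 121.6 MPa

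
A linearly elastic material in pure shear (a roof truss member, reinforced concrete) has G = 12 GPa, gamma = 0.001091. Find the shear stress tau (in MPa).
Model: a linearly elastic material in pure shear, so tau = G·gamma.
Convert to SI units:
  G = 12 GPa = 1.2 × 10¹⁰ Pa
Substitute:
  tau = (1.2 × 10¹⁰) × 0.001091
  tau = 1.309 × 10⁷ Pa
Convert: tau = 1.309 × 10⁷ Pa = 13.09 MPa
Final answer: tau = 13.09 MPa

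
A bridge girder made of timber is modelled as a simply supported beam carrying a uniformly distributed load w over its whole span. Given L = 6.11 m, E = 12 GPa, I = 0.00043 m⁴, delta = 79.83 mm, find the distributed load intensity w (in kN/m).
Model: a simply supported beam carrying a uniformly distributed load w over its whole span, so delta = (5·w·L^4) / (384·E·I).
Solve for w: w = (384·delta·E·I) / (5·L^4).
Convert to SI units:
  E = 12 GPa = 1.2 × 10¹⁰ Pa
  delta = 79.83 mm = 0.07983 m
Substitute:
  w = (384 × 0.07983 × (1.2 × 10¹⁰) × 0.00043) / (5 × 6.11^4)
  w = 22700 N/m
Convert: w = 22700 N/m = 22.7 kN/m
Final answer: w = 22.7 kN/m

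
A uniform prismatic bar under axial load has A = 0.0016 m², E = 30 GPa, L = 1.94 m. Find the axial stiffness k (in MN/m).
Model: a uniform prismatic bar under axial load, so k = (A·E) / L.
Convert to SI units:
  E = 30 GPa = 3 × 10¹⁰ Pa
Substitute:
  k = (0.0016 × (3 × 10¹⁰)) / 1.94
  k = 2.474 × 10⁷ N/m
Convert: k = 2.474 × 10⁷ N/m = 24.74 MN/m
Final answer: k = 24.74 MN/m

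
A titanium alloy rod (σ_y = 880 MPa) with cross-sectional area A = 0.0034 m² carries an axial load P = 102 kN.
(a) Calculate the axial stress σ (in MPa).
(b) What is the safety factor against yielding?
(a) Axial stress σ = P/A. Convert P = 102 kN = 102000 N.
  σ = 102000 / 0.0034 = 3 × 10⁷ Pa = 30 MPa
(b) Safety factor SF = σ_y/σ = 880 / 30 = 29.33
Final answer: (a) σ = 30 MPa, (b) SF = 29.33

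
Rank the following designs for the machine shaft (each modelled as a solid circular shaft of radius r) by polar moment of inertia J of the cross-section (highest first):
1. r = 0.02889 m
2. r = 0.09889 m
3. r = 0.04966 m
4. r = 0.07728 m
Model: a solid circular shaft of radius r, so J = (π·r^4) / 2 (SI units).
  Case 1: J = (π × 0.02889^4) / 2 = 1.094 × 10⁻⁶ m⁴
  Case 2: J = (π × 0.09889^4) / 2 = 0.0001502 m⁴
  Case 3: J = (π × 0.04966^4) / 2 = 9.553 × 10⁻⁶ m⁴
  Case 4: J = (π × 0.07728^4) / 2 = 5.603 × 10⁻⁵ m⁴
Ordering: 0.0001502 m⁴ (case 2) > 5.603 × 10⁻⁵ m⁴ (case 4) > 9.553 × 10⁻⁶ m⁴ (case 3) > 1.094 × 10⁻⁶ m⁴ (case 1)
Final answer: 2, 4, 3, 1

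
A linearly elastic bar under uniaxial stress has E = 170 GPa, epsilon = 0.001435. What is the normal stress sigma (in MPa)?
Model: a linearly elastic bar under uniaxial stress, so sigma = E·epsilon.
Convert to SI units:
  E = 170 GPa = 1.7 × 10¹¹ Pa
Substitute:
  sigma = (1.7 × 10¹¹) × 0.001435
  sigma = 2.44 × 10⁸ Pa
Convert: sigma = 2.44 × 10⁸ Pa = 244 MPa
Final answer: sigma = 244 MPa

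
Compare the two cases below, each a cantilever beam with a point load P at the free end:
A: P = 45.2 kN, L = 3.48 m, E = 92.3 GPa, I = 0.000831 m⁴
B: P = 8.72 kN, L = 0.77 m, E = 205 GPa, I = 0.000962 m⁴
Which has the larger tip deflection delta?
Model: a cantilever beam with a point load P at the free end, so delta = (P·L^3) / (3·E·I) (SI units).
  A: delta = (45200 × 3.48^3) / (3 × (9.23 × 10¹⁰) × 0.000831) = 0.008279 m = 8.279 mm
  B: delta = (8720 × 0.77^3) / (3 × (2.05 × 10¹¹) × 0.000962) = 6.729 × 10⁻⁶ m = 0.006729 mm
8.279 mm > 0.006729 mm, so A is larger.
Final answer: A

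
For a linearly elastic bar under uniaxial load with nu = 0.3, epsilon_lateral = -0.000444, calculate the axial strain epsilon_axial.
Model: a linearly elastic bar under uniaxial load, so epsilon_lateral = -nu·epsilon_axial.
Solve for epsilon_axial: epsilon_axial = -epsilon_lateral / nu.
Substitute:
  epsilon_axial = -(-0.000444) / 0.3
  epsilon_axial = 0.00148
Final answer: epsilon_axial = 0.00148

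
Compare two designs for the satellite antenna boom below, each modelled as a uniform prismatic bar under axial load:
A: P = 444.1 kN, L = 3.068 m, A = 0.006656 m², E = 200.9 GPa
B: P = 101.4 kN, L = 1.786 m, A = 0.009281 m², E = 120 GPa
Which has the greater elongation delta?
Model: a uniform prismatic bar under axial load, so delta = (P·L) / (A·E) (SI units).
  A: delta = (444100 × 3.068) / (0.006656 × (2.009 × 10¹¹)) = 0.001019 m = 1.019 mm
  B: delta = (101400 × 1.786) / (0.009281 × (1.2 × 10¹¹)) = 0.0001626 m = 0.1626 mm
1.019 mm > 0.1626 mm, so A is larger.
Final answer: A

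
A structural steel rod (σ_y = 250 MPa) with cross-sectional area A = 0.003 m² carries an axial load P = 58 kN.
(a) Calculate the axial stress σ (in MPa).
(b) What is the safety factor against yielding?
(a) Axial stress σ = P/A. Convert P = 58 kN = 58000 N.
  σ = 58000 / 0.003 = 1.933 × 10⁷ Pa = 19.33 MPa
(b) Safety factor SF = σ_y/σ = 250 / 19.33 = 12.93
Final answer: (a) σ = 19.33 MPa, (b) SF = 12.93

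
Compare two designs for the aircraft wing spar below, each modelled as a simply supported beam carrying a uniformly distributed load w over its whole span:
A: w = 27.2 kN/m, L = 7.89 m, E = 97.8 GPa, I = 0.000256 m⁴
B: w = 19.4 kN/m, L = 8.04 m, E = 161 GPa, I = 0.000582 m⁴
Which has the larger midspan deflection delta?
Model: a simply supported beam carrying a uniformly distributed load w over its whole span, so delta = (5·w·L^4) / (384·E·I) (SI units).
  A: delta = (5 × 27200 × 7.89^4) / (384 × (9.78 × 10¹⁰) × 0.000256) = 0.05482 m = 54.82 mm
  B: delta = (5 × 19400 × 8.04^4) / (384 × (1.61 × 10¹¹) × 0.000582) = 0.01126 m = 11.26 mm
54.82 mm > 11.26 mm, so A is larger.
Final answer: A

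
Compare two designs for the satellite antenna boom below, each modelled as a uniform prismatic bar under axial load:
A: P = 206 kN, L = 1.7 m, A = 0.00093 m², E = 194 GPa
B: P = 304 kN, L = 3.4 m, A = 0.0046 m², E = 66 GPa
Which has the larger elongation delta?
Model: a uniform prismatic bar under axial load, so delta = (P·L) / (A·E) (SI units).
  A: delta = (206000 × 1.7) / (0.00093 × (1.94 × 10¹¹)) = 0.001941 m = 1.941 mm
  B: delta = (304000 × 3.4) / (0.0046 × (6.6 × 10¹⁰)) = 0.003404 m = 3.404 mm
3.404 mm > 1.941 mm, so B is larger.
Final answer: B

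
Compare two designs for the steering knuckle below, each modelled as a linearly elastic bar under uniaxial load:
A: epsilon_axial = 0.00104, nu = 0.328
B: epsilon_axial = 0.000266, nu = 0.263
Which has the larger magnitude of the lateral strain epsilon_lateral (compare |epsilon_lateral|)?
Model: a linearly elastic bar under uniaxial load, so epsilon_lateral = -nu·epsilon_axial (SI units).
  A: epsilon_lateral = -(0.328 × 0.00104) = -0.0003411
  B: epsilon_lateral = -(0.263 × 0.000266) = -6.996 × 10⁻⁵
|epsilon_lateral|: A = 0.0003411, B = 6.996 × 10⁻⁵, so A is larger in magnitude.
Final answer: A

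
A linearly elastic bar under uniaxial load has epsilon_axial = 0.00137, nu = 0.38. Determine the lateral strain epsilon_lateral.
Model: a linearly elastic bar under uniaxial load, so epsilon_lateral = -nu·epsilon_axial.
Substitute:
  epsilon_lateral = -(0.38 × 0.00137)
  epsilon_lateral = -0.0005206
Final answer: epsilon_lateral = -0.0005206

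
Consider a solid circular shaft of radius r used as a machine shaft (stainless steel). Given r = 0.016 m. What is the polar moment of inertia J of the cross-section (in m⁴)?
Model: a solid circular shaft of radius r, so J = (π·r^4) / 2.
Substitute:
  J = (π × 0.016^4) / 2
  J = 1.029 × 10⁻⁷ m⁴
Final answer: J = 1.029 × 10⁻⁷ m⁴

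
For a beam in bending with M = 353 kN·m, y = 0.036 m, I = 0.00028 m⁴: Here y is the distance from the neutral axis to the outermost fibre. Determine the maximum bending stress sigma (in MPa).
Model: a beam in bending, so sigma = (M·y) / I.
Convert to SI units:
  M = 353 kN·m = 353000 N·m
Substitute:
  sigma = (353000 × 0.036) / 0.00028
  sigma = 4.539 × 10⁷ Pa
Convert: sigma = 4.539 × 10⁷ Pa = 45.39 MPa
Final answer: sigma = 45.39 MPa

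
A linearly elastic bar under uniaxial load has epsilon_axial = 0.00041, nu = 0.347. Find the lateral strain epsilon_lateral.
Model: a linearly elastic bar under uniaxial load, so epsilon_lateral = -nu·epsilon_axial.
Substitute:
  epsilon_lateral = -(0.347 × 0.00041)
  epsilon_lateral = -0.0001423
Final answer: epsilon_lateral = -0.0001423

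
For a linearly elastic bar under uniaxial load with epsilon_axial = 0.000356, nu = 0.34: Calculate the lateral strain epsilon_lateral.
Model: a linearly elastic bar under uniaxial load, so epsilon_lateral = -nu·epsilon_axial.
Substitute:
  epsilon_lateral = -(0.34 × 0.000356)
  epsilon_lateral = -0.000121
Final answer: epsilon_lateral = -0.000121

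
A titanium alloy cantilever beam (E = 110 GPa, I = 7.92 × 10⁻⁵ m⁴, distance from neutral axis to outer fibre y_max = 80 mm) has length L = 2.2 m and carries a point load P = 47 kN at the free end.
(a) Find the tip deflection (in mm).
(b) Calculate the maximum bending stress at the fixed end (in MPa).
(a) Tip deflection of a cantilever with an end point load: δ = P·L^3 / (3·E·I). Convert P = 47 kN = 47000 N, E = 110 GPa = 1.1 × 10¹¹ Pa.
  δ = (47000 × 2.2^3) / (3 × (1.1 × 10¹¹) × (7.92 × 10⁻⁵)) = 0.01915 m = 19.15 mm
(b) Maximum bending moment at the fixed end: M = P·L = 47000 × 2.2 = 103400 N·m. Convert y_max = 80 mm = 0.08 m.
  σ = M·y_max / I = (103400 × 0.08) / (7.92 × 10⁻⁵) = 1.044 × 10⁸ Pa = 104.4 MPa
Final answer: (a) δ = 19.15 mm, (b) σ = 104.4 MPa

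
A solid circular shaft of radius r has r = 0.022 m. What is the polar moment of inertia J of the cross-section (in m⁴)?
Model: a solid circular shaft of radius r, so J = (π·r^4) / 2.
Substitute:
  J = (π × 0.022^4) / 2
  J = 3.68 × 10⁻⁷ m⁴
Final answer: J = 3.68 × 10⁻⁷ m⁴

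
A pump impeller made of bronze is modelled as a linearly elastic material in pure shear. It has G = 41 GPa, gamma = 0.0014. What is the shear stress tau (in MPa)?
Model: a linearly elastic material in pure shear, so tau = G·gamma.
Convert to SI units:
  G = 41 GPa = 4.1 × 10¹⁰ Pa
Substitute:
  tau = (4.1 × 10¹⁰) × 0.0014
  tau = 5.74 × 10⁷ Pa
Convert: tau = 5.74 × 10⁷ Pa = 57.4 MPa
Final answer: tau = 57.4 MPa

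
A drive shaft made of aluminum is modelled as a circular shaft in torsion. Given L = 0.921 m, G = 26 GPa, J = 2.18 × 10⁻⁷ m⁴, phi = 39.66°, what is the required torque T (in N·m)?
Model: a circular shaft in torsion, so phi = (T·L) / (G·J).
Solve for T: T = (phi·G·J) / L.
Convert to SI units:
  G = 26 GPa = 2.6 × 10¹⁰ Pa
  phi = 39.66° = 0.6922 rad
Substitute:
  T = (0.6922 × (2.6 × 10¹⁰) × (2.18 × 10⁻⁷)) / 0.921
  T = 4260 N·m
Final answer: T = 4260 N·m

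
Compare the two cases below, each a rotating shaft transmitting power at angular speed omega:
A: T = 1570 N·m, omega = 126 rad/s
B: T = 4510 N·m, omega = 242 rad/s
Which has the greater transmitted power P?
Model: a rotating shaft transmitting power at angular speed omega, so P = T·omega (SI units).
  A: P = 1570 × 126 = 197800 W = 197.8 kW
  B: P = 4510 × 242 = 1.091 × 10⁶ W = 1091 kW
1091 kW > 197.8 kW, so B is larger.
Final answer: B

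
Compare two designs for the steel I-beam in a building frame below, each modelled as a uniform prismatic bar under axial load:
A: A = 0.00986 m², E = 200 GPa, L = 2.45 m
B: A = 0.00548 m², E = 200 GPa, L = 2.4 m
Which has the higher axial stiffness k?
Model: a uniform prismatic bar under axial load, so k = (A·E) / L (SI units).
  A: k = (0.00986 × (2 × 10¹¹)) / 2.45 = 8.049 × 10⁸ N/m = 804.9 MN/m
  B: k = (0.00548 × (2 × 10¹¹)) / 2.4 = 4.567 × 10⁸ N/m = 456.7 MN/m
804.9 MN/m > 456.7 MN/m, so A is larger.
Final answer: A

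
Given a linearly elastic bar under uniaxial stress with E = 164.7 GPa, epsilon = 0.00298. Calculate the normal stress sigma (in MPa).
Model: a linearly elastic bar under uniaxial stress, so sigma = E·epsilon.
Convert to SI units:
  E = 164.7 GPa = 1.647 × 10¹¹ Pa
Substitute:
  sigma = (1.647 × 10¹¹) × 0.00298
  sigma = 4.908 × 10⁸ Pa
Convert: sigma = 4.908 × 10⁸ Pa = 490.8 MPa
Final answer: sigma = 490.8 MPa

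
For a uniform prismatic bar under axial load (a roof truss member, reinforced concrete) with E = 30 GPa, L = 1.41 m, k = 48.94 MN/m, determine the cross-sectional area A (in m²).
Model: a uniform prismatic bar under axial load, so k = (A·E) / L.
Solve for A: A = (k·L) / E.
Convert to SI units:
  E = 30 GPa = 3 × 10¹⁰ Pa
  k = 48.94 MN/m = 4.894 × 10⁷ N/m
Substitute:
  A = ((4.894 × 10⁷) × 1.41) / (3 × 10¹⁰)
  A = 0.0023 m²
Final answer: A = 0.0023 m²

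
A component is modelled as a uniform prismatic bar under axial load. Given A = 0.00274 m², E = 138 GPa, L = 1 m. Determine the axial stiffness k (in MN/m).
Model: a uniform prismatic bar under axial load, so k = (A·E) / L.
Convert to SI units:
  E = 138 GPa = 1.38 × 10¹¹ Pa
Substitute:
  k = (0.00274 × (1.38 × 10¹¹)) / 1
  k = 3.781 × 10⁸ N/m
Convert: k = 3.781 × 10⁸ N/m = 378.1 MN/m
Final answer: k = 378.1 MN/m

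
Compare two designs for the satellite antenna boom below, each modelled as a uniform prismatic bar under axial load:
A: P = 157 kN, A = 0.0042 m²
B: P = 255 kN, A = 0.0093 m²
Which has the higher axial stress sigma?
Model: a uniform prismatic bar under axial load, so sigma = P / A (SI units).
  A: sigma = 157000 / 0.0042 = 3.738 × 10⁷ Pa = 37.38 MPa
  B: sigma = 255000 / 0.0093 = 2.742 × 10⁷ Pa = 27.42 MPa
37.38 MPa > 27.42 MPa, so A is larger.
Final answer: A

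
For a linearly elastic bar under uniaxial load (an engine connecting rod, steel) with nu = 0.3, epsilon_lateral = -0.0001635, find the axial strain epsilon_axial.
Model: a linearly elastic bar under uniaxial load, so epsilon_lateral = -nu·epsilon_axial.
Solve for epsilon_axial: epsilon_axial = -epsilon_lateral / nu.
Substitute:
  epsilon_axial = -(-0.0001635) / 0.3
  epsilon_axial = 0.000545
Final answer: epsilon_axial = 0.000545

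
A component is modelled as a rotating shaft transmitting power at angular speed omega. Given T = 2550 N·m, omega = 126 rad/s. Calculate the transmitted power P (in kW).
Model: a rotating shaft transmitting power at angular speed omega, so P = T·omega.
Substitute:
  P = 2550 × 126
  P = 321300 W
Convert: P = 321300 W = 321.3 kW
Final answer: P = 321.3 kW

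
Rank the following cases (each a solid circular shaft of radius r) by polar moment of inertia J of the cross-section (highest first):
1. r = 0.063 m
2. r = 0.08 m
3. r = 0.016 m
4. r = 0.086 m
Model: a solid circular shaft of radius r, so J = (π·r^4) / 2 (SI units).
  Case 1: J = (π × 0.063^4) / 2 = 2.474 × 10⁻⁵ m⁴
  Case 2: J = (π × 0.08^4) / 2 = 6.434 × 10⁻⁵ m⁴
  Case 3: J = (π × 0.016^4) / 2 = 1.029 × 10⁻⁷ m⁴
  Case 4: J = (π × 0.086^4) / 2 = 8.592 × 10⁻⁵ m⁴
Ordering: 8.592 × 10⁻⁵ m⁴ (case 4) > 6.434 × 10⁻⁵ m⁴ (case 2) > 2.474 × 10⁻⁵ m⁴ (case 1) > 1.029 × 10⁻⁷ m⁴ (case 3)
Final answer: 4, 2, 1, 3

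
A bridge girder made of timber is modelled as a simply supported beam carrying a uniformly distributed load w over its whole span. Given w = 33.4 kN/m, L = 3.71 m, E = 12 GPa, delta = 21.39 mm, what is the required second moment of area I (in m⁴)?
Model: a simply supported beam carrying a uniformly distributed load w over its whole span, so delta = (5·w·L^4) / (384·E·I).
Solve for I: I = (5·w·L^4) / (384·delta·E).
Convert to SI units:
  w = 33.4 kN/m = 33400 N/m
  E = 12 GPa = 1.2 × 10¹⁰ Pa
  delta = 21.39 mm = 0.02139 m
Substitute:
  I = (5 × 33400 × 3.71^4) / (384 × 0.02139 × (1.2 × 10¹⁰))
  I = 0.000321 m⁴
Final answer: I = 0.000321 m⁴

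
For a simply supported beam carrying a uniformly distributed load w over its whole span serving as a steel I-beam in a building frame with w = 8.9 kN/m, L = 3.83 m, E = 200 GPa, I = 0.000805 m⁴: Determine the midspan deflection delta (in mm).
Model: a simply supported beam carrying a uniformly distributed load w over its whole span, so delta = (5·w·L^4) / (384·E·I).
Convert to SI units:
  w = 8.9 kN/m = 8900 N/m
  E = 200 GPa = 2 × 10¹¹ Pa
Substitute:
  delta = (5 × 8900 × 3.83^4) / (384 × (2 × 10¹¹) × 0.000805)
  delta = 0.0001549 m
Convert: delta = 0.0001549 m = 0.1549 mm
Final answer: delta = 0.1549 mm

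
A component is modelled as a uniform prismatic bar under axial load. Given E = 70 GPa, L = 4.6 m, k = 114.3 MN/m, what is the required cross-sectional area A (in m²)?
Model: a uniform prismatic bar under axial load, so k = (A·E) / L.
Solve for A: A = (k·L) / E.
Convert to SI units:
  E = 70 GPa = 7 × 10¹⁰ Pa
  k = 114.3 MN/m = 1.143 × 10⁸ N/m
Substitute:
  A = ((1.143 × 10⁸) × 4.6) / (7 × 10¹⁰)
  A = 0.007511 m²
Final answer: A = 0.007511 m²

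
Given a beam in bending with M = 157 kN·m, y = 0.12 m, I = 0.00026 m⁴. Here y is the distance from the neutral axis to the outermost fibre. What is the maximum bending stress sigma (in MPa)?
Model: a beam in bending, so sigma = (M·y) / I.
Convert to SI units:
  M = 157 kN·m = 157000 N·m
Substitute:
  sigma = (157000 × 0.12) / 0.00026
  sigma = 7.246 × 10⁷ Pa
Convert: sigma = 7.246 × 10⁷ Pa = 72.46 MPa
Final answer: sigma = 72.46 MPa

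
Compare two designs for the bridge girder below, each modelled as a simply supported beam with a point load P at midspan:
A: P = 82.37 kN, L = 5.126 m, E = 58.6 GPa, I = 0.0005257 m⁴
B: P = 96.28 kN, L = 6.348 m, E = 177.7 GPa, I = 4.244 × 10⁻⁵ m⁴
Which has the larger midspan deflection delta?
Model: a simply supported beam with a point load P at midspan, so delta = (P·L^3) / (48·E·I) (SI units).
  A: delta = (82370 × 5.126^3) / (48 × (5.86 × 10¹⁰) × 0.0005257) = 0.007503 m = 7.503 mm
  B: delta = (96280 × 6.348^3) / (48 × (1.777 × 10¹¹) × (4.244 × 10⁻⁵)) = 0.06804 m = 68.04 mm
68.04 mm > 7.503 mm, so B is larger.
Final answer: B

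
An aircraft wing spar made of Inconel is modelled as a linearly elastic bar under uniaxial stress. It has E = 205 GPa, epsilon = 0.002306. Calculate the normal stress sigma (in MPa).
Model: a linearly elastic bar under uniaxial stress, so sigma = E·epsilon.
Convert to SI units:
  E = 205 GPa = 2.05 × 10¹¹ Pa
Substitute:
  sigma = (2.05 × 10¹¹) × 0.002306
  sigma = 4.727 × 10⁸ Pa
Convert: sigma = 4.727 × 10⁸ Pa = 472.7 MPa
Final answer: sigma = 472.7 MPa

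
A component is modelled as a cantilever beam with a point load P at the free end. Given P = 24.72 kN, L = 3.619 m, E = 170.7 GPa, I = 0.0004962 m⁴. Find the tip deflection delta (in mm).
Model: a cantilever beam with a point load P at the free end, so delta = (P·L^3) / (3·E·I).
Convert to SI units:
  P = 24.72 kN = 24720 N
  E = 170.7 GPa = 1.707 × 10¹¹ Pa
Substitute:
  delta = (24720 × 3.619^3) / (3 × (1.707 × 10¹¹) × 0.0004962)
  delta = 0.004611 m
Convert: delta = 0.004611 m = 4.611 mm
Final answer: delta = 4.611 mm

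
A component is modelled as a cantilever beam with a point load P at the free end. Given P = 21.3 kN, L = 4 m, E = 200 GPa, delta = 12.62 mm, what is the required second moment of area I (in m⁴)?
Model: a cantilever beam with a point load P at the free end, so delta = (P·L^3) / (3·E·I).
Solve for I: I = (P·L^3) / (3·delta·E).
Convert to SI units:
  P = 21.3 kN = 21300 N
  E = 200 GPa = 2 × 10¹¹ Pa
  delta = 12.62 mm = 0.01262 m
Substitute:
  I = (21300 × 4^3) / (3 × 0.01262 × (2 × 10¹¹))
  I = 0.00018 m⁴
Final answer: I = 0.00018 m⁴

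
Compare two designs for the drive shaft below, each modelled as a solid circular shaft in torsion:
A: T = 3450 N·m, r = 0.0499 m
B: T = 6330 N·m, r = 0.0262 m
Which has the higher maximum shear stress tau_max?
Model: a solid circular shaft in torsion, so tau_max = (2·T) / (π·r^3) (SI units).
  A: tau_max = (2 × 3450) / (π × 0.0499^3) = 1.768 × 10⁷ Pa = 17.68 MPa
  B: tau_max = (2 × 6330) / (π × 0.0262^3) = 2.241 × 10⁸ Pa = 224.1 MPa
224.1 MPa > 17.68 MPa, so B is larger.
Final answer: B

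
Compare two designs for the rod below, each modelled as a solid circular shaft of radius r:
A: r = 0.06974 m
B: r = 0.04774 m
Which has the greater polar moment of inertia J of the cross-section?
Model: a solid circular shaft of radius r, so J = (π·r^4) / 2 (SI units).
  A: J = (π × 0.06974^4) / 2 = 3.716 × 10⁻⁵ m⁴
  B: J = (π × 0.04774^4) / 2 = 8.159 × 10⁻⁶ m⁴
3.716 × 10⁻⁵ m⁴ > 8.159 × 10⁻⁶ m⁴, so A is larger.
Final answer: A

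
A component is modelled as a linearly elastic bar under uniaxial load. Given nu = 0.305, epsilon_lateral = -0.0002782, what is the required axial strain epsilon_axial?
Model: a linearly elastic bar under uniaxial load, so epsilon_lateral = -nu·epsilon_axial.
Solve for epsilon_axial: epsilon_axial = -epsilon_lateral / nu.
Substitute:
  epsilon_axial = -(-0.0002782) / 0.305
  epsilon_axial = 0.0009121
Final answer: epsilon_axial = 0.0009121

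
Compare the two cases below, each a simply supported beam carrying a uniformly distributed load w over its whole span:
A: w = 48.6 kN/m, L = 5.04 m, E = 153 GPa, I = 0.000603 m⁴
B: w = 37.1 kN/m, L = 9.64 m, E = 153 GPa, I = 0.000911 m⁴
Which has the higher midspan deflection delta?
Model: a simply supported beam carrying a uniformly distributed load w over its whole span, so delta = (5·w·L^4) / (384·E·I) (SI units).
  A: delta = (5 × 48600 × 5.04^4) / (384 × (1.53 × 10¹¹) × 0.000603) = 0.004426 m = 4.426 mm
  B: delta = (5 × 37100 × 9.64^4) / (384 × (1.53 × 10¹¹) × 0.000911) = 0.02993 m = 29.93 mm
29.93 mm > 4.426 mm, so B is larger.
Final answer: B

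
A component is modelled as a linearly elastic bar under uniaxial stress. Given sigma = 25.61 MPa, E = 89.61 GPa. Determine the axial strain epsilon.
Model: a linearly elastic bar under uniaxial stress, so epsilon = sigma / E.
Convert to SI units:
  sigma = 25.61 MPa = 2.561 × 10⁷ Pa
  E = 89.61 GPa = 8.961 × 10¹⁰ Pa
Substitute:
  epsilon = (2.561 × 10⁷) / (8.961 × 10¹⁰)
  epsilon = 0.0002858
Final answer: epsilon = 0.0002858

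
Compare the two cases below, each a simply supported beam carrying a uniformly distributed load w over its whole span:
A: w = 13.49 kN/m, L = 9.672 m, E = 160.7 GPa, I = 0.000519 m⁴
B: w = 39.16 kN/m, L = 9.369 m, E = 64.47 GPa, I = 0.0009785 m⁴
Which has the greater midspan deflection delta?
Model: a simply supported beam carrying a uniformly distributed load w over its whole span, so delta = (5·w·L^4) / (384·E·I) (SI units).
  A: delta = (5 × 13490 × 9.672^4) / (384 × (1.607 × 10¹¹) × 0.000519) = 0.01843 m = 18.43 mm
  B: delta = (5 × 39160 × 9.369^4) / (384 × (6.447 × 10¹⁰) × 0.0009785) = 0.06228 m = 62.28 mm
62.28 mm > 18.43 mm, so B is larger.
Final answer: B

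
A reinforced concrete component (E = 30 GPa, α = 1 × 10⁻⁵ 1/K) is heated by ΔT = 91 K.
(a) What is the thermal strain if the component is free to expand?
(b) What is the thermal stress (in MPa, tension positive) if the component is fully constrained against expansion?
(a) Free thermal strain ε_th = α·ΔT = (1 × 10⁻⁵) × 91 = 0.00091
(b) Fully constrained, the expansion is suppressed, so σ = -E·α·ΔT. Convert E = 30 GPa = 3 × 10¹⁰ Pa.
  σ = -(3 × 10¹⁰) × (1 × 10⁻⁵) × 91 = -2.73 × 10⁷ Pa = -27.3 MPa (compressive)
Final answer: (a) ε_th = 0.00091, (b) σ = -27.3 MPa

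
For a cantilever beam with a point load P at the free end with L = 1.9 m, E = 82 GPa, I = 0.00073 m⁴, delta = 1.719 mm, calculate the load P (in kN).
Model: a cantilever beam with a point load P at the free end, so delta = (P·L^3) / (3·E·I).
Solve for P: P = (3·delta·E·I) / L^3.
Convert to SI units:
  E = 82 GPa = 8.2 × 10¹⁰ Pa
  delta = 1.719 mm = 0.001719 m
Substitute:
  P = (3 × 0.001719 × (8.2 × 10¹⁰) × 0.00073) / 1.9^3
  P = 45010 N
Convert: P = 45010 N = 45.01 kN
Final answer: P = 45.01 kN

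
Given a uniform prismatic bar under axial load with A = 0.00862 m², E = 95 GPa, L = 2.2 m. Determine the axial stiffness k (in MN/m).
Model: a uniform prismatic bar under axial load, so k = (A·E) / L.
Convert to SI units:
  E = 95 GPa = 9.5 × 10¹⁰ Pa
Substitute:
  k = (0.00862 × (9.5 × 10¹⁰)) / 2.2
  k = 3.722 × 10⁸ N/m
Convert: k = 3.722 × 10⁸ N/m = 372.2 MN/m
Final answer: k = 372.2 MN/m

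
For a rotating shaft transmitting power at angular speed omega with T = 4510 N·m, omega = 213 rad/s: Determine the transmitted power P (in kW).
Model: a rotating shaft transmitting power at angular speed omega, so P = T·omega.
Substitute:
  P = 4510 × 213
  P = 960600 W
Convert: P = 960600 W = 960.6 kW
Final answer: P = 960.6 kW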